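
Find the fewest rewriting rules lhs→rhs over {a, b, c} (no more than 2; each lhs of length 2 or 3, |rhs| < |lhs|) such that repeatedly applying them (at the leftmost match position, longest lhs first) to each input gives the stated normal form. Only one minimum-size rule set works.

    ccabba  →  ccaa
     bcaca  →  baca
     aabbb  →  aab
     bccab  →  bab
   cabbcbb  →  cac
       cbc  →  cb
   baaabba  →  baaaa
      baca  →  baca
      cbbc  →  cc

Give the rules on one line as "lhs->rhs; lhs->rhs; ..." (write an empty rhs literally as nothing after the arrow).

bb->; bc->b

  | ccabba => ccaa
  | bcaca => baca
  | aabbb => aab
  | bccab => bcab => bab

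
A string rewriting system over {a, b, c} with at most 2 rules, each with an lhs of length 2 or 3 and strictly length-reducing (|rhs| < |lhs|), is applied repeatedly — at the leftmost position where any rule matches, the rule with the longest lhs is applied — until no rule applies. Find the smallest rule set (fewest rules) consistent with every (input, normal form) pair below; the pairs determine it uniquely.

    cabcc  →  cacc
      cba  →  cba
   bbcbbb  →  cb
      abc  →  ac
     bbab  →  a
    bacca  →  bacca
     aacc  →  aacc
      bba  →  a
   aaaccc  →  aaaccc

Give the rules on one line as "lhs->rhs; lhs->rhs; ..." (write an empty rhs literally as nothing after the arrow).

ab->a; bb->

  | cabcc => cacc
  | cba
  | bbcbbb => cbbb => cb
  | abc => ac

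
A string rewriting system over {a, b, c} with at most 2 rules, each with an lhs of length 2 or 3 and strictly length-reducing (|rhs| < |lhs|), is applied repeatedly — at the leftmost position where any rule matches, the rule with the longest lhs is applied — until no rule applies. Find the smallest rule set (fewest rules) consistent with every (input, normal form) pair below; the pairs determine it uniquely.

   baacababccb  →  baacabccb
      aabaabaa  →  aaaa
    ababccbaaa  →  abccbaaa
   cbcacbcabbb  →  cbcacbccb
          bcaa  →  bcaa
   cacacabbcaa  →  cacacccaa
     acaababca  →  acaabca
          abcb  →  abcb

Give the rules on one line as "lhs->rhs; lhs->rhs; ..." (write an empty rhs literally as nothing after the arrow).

  | baacababccb => baacabccb
  | aabaabaa => aaabaa => aaaa
  | ababccbaaa => abccbaaa
  | cbcacbcabbb => cbcacbccb

aba->a; abb->c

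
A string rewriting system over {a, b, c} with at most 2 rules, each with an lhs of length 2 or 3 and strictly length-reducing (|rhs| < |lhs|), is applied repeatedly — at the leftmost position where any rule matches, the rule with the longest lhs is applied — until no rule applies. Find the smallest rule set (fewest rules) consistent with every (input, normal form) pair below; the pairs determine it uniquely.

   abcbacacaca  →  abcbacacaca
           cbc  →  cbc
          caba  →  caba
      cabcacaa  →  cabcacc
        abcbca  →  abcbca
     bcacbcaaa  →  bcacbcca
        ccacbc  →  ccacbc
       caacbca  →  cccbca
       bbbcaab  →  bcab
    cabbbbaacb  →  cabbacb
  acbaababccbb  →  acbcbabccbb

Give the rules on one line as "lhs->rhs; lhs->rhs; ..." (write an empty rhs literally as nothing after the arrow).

  | abcbacacaca
  | cbc
  | caba
  | cabcacaa => cabcacc

aa->c; bbc->a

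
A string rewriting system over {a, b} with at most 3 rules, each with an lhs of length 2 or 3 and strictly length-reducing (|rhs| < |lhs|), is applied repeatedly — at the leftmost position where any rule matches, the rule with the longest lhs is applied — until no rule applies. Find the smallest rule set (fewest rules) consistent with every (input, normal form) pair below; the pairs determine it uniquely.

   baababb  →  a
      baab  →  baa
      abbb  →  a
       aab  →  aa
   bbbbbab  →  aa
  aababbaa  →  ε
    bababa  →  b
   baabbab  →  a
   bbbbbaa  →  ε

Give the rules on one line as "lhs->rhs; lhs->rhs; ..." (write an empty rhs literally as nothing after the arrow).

  | baababb => baaabb => bbb => ab => a
  | baab => baa
  | abbb => abb => ab => a
  | aab => aa

aaa->; ab->a; bb->a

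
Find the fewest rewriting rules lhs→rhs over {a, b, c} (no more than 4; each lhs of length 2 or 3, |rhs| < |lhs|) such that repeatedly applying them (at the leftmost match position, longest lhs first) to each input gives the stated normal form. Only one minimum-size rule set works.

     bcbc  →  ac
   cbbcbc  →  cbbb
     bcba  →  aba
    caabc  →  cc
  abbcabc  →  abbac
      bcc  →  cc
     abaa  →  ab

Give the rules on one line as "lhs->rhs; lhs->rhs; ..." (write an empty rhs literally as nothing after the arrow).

aa->; bbc->bb; bc->c; bcb->ab

  | bcbc => abc => ac
  | cbbcbc => cbbbc => cbbb
  | bcba => aba
  | caabc => cbc => cc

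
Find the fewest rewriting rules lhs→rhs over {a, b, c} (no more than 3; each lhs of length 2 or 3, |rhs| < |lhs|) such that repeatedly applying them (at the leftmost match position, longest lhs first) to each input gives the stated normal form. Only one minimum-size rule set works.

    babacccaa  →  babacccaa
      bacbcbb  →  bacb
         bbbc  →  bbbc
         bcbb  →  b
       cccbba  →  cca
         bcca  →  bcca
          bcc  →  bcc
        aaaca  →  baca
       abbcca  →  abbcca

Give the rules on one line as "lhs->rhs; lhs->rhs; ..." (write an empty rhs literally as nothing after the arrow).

  | babacccaa
  | bacbcbb => bacb
  | bbbc
  | bcbb => b

aaa->ba; cbb->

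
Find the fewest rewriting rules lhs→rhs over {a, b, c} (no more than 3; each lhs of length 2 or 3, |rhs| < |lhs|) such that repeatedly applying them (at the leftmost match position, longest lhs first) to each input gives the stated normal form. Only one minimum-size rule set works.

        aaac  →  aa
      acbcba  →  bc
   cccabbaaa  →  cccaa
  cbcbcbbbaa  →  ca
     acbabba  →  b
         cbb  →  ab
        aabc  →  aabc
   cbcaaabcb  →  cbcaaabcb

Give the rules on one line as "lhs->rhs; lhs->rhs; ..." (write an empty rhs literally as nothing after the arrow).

  | aaac => aa
  | acbcba => bcba => bc
  | cccabbaaa => cccabaa => cccaa
  | cbcbcbbbaa => cbcbabbaa => cbcbbaa => cbabaa => cbaa => ca

ac->; ba->; cbb->ab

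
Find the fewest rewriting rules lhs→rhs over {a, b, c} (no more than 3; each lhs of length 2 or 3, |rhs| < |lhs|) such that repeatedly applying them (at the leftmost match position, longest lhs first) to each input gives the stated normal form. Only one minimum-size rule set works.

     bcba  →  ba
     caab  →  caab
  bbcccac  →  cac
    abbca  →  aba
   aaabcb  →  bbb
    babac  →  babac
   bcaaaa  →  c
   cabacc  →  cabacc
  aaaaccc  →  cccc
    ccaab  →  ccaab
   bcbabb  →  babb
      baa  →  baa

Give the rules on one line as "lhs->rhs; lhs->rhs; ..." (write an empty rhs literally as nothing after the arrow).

  | bcba => ba
  | caab
  | bbcccac => bccac => cac
  | abbca => aba

aaa->bb; bba->c; bc->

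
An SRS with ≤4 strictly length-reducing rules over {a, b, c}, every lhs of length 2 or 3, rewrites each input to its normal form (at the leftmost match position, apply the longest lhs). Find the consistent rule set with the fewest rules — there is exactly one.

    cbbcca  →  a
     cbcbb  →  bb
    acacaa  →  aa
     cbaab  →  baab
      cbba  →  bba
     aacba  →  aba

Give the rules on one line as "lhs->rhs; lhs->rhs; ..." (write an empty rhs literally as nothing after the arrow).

  | cbbcca => bbcca => bca => a
  | cbcbb => bcbb => bb
  | acacaa => acaa => aa
  | cbaab => baab

ac->; bc->; cb->b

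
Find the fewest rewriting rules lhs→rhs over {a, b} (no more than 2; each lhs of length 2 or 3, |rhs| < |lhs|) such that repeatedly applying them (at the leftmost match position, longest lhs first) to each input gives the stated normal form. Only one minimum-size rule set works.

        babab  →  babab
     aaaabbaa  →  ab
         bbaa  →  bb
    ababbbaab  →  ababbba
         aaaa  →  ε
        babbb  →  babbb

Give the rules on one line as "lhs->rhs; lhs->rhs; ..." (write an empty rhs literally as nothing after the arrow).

aa->; aab->a

  | babab
  | aaaabbaa => aabbaa => abaa => ab
  | bbaa => bb
  | ababbbaab => ababbba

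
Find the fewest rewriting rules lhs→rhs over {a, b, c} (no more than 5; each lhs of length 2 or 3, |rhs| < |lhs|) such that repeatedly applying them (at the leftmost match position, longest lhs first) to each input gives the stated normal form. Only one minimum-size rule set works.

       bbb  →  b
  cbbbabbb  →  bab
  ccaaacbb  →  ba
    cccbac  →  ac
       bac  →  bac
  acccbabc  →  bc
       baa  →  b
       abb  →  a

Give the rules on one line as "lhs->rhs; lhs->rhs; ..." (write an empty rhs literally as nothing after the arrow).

  | bbb => b
  | cbbbabbb => bbbabbb => babbb => bab
  | ccaaacbb => baaacbb => bacbb => babb => ba
  | cccbac => bcbac => bbac => ac

aa->; bb->; cb->b; cc->b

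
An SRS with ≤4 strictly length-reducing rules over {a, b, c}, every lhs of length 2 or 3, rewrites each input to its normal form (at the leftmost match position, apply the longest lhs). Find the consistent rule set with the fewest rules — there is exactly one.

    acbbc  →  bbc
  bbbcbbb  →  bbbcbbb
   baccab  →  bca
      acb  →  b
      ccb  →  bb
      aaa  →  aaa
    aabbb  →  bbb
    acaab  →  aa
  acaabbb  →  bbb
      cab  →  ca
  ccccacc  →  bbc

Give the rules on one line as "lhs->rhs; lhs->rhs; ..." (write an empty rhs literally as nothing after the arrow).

ab->a; abb->bb; ac->; cc->b

  | acbbc => bbc
  | bbbcbbb
  | baccab => bcab => bca
  | acb => b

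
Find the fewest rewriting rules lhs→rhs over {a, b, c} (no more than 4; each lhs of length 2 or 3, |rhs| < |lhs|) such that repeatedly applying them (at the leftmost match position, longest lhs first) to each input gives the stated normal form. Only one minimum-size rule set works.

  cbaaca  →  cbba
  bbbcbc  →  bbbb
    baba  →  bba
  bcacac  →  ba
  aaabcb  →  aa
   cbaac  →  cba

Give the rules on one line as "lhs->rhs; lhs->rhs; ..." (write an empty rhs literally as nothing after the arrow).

  | cbaaca => cbaba => cbba
  | bbbcbc => bbbac => bbbb
  | baba => bba
  | bcacac => bcbac => baac => bab => ba

ab->a; aba->ba; ac->b; bcb->ba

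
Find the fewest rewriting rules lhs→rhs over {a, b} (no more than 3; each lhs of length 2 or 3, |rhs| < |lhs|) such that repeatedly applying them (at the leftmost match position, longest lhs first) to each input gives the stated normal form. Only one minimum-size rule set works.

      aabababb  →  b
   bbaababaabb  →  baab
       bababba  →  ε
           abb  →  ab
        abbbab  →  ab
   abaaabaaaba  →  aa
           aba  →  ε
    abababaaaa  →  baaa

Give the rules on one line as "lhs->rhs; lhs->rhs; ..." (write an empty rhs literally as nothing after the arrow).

aba->; bb->b; bba->

  | aabababb => ababb => bb => b
  | bbaababaabb => ababaabb => baabb => baab
  | bababba => bbba => bba => ε
  | abb => ab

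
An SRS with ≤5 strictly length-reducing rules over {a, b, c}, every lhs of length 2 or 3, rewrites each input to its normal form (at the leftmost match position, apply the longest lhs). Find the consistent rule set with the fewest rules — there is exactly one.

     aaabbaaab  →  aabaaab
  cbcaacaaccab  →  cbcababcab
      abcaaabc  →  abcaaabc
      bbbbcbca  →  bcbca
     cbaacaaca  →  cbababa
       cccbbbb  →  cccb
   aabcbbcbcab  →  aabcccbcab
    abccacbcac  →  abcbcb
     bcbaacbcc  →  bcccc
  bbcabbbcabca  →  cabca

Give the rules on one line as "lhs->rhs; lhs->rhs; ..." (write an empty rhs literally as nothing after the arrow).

  | aaabbaaab => aaacaaab => aabaaab
  | cbcaacaaccab => cbcabaaccab => cbcababcab
  | abcaaabc
  | bbbbcbca => bcbca

ac->b; bb->c; bbb->; cca->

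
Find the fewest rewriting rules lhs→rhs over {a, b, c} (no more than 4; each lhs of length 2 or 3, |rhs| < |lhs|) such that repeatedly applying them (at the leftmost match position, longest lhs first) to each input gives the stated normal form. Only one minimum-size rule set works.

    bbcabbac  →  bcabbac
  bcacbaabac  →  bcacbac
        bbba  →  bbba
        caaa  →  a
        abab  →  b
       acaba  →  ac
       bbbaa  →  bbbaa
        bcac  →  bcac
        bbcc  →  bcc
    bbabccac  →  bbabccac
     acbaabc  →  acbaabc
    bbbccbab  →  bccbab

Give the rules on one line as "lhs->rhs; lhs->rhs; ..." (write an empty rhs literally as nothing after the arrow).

aba->; bbc->bc; caa->

  | bbcabbac => bcabbac
  | bcacbaabac => bcacbac
  | bbba
  | caaa => a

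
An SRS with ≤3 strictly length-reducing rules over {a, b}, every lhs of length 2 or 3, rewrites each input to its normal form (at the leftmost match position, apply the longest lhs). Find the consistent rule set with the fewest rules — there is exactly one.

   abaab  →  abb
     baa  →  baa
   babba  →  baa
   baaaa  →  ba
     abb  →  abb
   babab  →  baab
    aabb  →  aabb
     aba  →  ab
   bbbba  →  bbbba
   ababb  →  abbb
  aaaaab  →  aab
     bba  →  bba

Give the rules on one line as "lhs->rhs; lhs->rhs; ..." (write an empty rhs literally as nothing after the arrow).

aaa->; aba->ab; bab->ba

  | abaab => abab => abb
  | baa
  | babba => baba => baa
  | baaaa => ba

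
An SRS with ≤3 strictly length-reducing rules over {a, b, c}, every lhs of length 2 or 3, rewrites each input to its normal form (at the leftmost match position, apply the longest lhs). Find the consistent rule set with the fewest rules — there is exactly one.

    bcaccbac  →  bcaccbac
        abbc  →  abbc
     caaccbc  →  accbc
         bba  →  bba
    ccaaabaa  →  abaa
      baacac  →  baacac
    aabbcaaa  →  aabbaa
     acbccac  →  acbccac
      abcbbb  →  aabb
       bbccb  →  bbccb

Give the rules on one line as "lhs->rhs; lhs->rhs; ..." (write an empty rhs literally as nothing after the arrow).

bcb->a; caa->a

  | bcaccbac
  | abbc
  | caaccbc => accbc
  | bba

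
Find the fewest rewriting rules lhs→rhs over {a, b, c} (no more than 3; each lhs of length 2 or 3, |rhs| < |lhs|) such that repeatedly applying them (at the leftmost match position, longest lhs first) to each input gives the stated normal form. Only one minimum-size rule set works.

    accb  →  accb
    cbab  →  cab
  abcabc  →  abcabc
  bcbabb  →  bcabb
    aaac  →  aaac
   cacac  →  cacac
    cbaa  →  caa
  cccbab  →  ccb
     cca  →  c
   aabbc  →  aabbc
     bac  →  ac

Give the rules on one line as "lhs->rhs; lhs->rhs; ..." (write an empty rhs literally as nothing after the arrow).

  | accb
  | cbab => cab
  | abcabc
  | bcbabb => bcabb

ba->a; cca->c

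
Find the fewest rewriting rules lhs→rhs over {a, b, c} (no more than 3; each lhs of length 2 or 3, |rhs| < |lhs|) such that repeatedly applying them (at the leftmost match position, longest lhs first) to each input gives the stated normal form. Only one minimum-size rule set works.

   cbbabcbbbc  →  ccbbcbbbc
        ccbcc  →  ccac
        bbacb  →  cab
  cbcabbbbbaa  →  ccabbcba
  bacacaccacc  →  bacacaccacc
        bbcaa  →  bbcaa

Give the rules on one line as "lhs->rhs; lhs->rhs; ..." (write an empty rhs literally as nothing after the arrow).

aab->ca; bba->cb; cbc->ca

  | cbbabcbbbc => ccbbcbbbc
  | ccbcc => ccac
  | bbacb => cbcb => cab
  | cbcabbbbbaa => caabbbbbaa => ccabbbbaa => ccabbcba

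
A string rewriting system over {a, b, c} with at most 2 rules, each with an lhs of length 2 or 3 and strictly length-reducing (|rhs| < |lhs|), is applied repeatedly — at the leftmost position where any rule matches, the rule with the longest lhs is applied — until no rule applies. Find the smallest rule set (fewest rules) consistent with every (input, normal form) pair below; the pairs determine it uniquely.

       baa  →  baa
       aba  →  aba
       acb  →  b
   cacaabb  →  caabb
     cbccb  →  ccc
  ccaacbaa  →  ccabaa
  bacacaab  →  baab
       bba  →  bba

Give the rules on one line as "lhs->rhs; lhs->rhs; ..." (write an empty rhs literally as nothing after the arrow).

  | baa
  | aba
  | acb => b
  | cacaabb => caabb

ac->; cb->c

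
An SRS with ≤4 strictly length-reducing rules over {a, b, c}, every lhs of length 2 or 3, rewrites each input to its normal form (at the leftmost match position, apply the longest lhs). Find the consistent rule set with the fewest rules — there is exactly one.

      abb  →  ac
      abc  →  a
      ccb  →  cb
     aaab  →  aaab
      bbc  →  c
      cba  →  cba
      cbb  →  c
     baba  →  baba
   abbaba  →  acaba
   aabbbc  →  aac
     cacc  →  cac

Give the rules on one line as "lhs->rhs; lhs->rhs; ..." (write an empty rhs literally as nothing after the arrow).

  | abb => ac
  | abc => a
  | ccb => cb
  | aaab

bb->c; bc->; cc->c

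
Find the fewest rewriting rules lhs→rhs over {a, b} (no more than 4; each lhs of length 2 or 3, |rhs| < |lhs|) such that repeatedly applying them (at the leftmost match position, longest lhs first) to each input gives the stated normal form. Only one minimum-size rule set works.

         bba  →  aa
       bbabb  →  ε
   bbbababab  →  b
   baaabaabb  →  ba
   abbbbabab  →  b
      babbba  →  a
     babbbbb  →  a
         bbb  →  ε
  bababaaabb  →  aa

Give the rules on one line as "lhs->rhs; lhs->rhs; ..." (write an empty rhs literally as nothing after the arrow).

  | bba => aa
  | bbabb => aabb => ab => ε
  | bbbababab => ababab => bab => b
  | baaabaabb => baaabb => baab => ba

ab->; aba->; bb->a; bbb->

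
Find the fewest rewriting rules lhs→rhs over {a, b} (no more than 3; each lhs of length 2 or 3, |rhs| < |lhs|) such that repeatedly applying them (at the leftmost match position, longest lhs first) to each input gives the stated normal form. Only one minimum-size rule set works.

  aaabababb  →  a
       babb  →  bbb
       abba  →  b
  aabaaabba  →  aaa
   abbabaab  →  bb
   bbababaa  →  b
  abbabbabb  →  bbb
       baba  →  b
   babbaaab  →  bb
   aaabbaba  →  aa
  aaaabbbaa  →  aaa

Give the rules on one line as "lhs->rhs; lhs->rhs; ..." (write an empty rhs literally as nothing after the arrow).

  | aaabababb => aaababb => aaabb => aab => a
  | babb => bbb
  | abba => ba => b
  | aabaaabba => aaaabba => aaaba => aaa

ab->; ba->b; bba->ba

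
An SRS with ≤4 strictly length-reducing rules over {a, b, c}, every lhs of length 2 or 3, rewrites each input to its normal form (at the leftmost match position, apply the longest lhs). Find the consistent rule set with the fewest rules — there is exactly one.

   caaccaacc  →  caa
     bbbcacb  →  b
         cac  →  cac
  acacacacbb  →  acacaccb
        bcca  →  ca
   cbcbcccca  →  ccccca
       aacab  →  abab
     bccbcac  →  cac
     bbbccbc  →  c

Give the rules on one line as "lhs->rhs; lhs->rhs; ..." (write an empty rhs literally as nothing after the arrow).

aac->ab; acb->c; bc->; bcb->cb

  | caaccaacc => cabcaacc => caaacc => caabc => caa
  | bbbcacb => bbacb => bbc => b
  | cac
  | acacacacbb => acacaccb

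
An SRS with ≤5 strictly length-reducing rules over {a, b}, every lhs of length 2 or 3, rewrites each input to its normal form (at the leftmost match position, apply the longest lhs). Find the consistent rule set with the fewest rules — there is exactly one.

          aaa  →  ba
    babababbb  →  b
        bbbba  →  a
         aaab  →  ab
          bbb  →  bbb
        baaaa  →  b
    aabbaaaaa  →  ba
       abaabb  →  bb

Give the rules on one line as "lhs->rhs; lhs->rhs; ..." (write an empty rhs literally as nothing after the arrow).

aa->b; abb->; bab->ab; bba->a

  | aaa => ba
  | babababbb => abababbb => aababbb => bbabbb => abbb => b
  | bbbba => bba => a
  | aaab => bab => ab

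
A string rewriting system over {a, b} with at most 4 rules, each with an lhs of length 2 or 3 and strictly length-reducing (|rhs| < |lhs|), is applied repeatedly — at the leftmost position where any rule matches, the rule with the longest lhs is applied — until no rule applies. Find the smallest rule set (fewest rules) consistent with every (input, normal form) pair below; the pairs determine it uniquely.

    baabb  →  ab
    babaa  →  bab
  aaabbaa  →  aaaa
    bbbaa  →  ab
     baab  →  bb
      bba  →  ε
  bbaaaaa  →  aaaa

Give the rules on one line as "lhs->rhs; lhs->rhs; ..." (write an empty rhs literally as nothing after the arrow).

  | baabb => bbb => ab
  | babaa => bab
  | aaabbaa => aaaa
  | bbbaa => abaa => ab

baa->b; bba->; bbb->ab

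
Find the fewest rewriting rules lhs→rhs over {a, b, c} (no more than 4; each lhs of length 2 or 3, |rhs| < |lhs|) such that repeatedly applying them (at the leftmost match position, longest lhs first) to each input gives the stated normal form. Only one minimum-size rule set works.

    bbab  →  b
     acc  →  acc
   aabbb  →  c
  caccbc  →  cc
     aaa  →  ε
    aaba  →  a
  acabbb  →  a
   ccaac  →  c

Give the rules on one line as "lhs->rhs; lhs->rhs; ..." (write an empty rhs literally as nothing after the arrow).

aa->c; bb->c; ca->; cb->

  | bbab => cab => b
  | acc
  | aabbb => cbbb => bb => c
  | caccbc => ccbc => cc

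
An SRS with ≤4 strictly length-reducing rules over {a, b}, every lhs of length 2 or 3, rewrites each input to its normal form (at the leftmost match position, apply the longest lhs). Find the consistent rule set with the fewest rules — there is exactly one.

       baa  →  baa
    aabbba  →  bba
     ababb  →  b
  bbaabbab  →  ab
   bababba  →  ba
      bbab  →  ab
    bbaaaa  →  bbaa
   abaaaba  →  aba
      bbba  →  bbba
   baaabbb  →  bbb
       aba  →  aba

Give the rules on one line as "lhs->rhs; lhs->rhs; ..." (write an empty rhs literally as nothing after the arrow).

  | baa
  | aabbba => bba
  | ababb => aabb => b
  | bbaabbab => bbbab => bbab => bab => ab

aaa->aa; aab->; bab->ab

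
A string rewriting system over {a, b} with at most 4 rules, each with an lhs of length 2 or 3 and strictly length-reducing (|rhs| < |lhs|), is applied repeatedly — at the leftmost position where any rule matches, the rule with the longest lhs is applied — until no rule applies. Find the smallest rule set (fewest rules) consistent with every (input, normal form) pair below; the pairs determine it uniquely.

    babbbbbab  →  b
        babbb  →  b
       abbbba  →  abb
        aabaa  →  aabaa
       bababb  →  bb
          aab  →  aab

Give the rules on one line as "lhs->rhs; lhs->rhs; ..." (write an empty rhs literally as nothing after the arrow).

  | babbbbbab => bbbbbab => bbbab => bab => b
  | babbb => bbb => b
  | abbbba => abba => abb
  | aabaa

bab->b; bba->bb; bbb->b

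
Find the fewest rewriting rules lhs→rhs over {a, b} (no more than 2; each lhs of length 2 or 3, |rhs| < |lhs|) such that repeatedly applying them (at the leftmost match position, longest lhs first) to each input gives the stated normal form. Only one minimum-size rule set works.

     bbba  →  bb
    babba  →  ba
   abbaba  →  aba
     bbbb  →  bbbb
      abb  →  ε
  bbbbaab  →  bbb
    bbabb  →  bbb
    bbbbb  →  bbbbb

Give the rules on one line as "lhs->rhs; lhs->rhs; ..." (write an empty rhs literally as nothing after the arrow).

abb->; bba->b

  | bbba => bb
  | babba => ba
  | abbaba => aba
  | bbbb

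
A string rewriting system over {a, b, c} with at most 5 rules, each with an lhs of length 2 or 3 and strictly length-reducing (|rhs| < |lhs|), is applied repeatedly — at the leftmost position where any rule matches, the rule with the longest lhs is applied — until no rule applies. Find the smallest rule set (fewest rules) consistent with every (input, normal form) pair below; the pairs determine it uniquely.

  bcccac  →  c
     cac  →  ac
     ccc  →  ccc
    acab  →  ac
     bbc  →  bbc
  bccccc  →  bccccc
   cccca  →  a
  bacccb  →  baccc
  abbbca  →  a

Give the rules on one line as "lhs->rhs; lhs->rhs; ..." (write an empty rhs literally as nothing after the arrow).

  | bcccac => bccac => bcac => c
  | cac => ac
  | ccc
  | acab => aab => ac

ab->c; bca->; ca->a; cb->c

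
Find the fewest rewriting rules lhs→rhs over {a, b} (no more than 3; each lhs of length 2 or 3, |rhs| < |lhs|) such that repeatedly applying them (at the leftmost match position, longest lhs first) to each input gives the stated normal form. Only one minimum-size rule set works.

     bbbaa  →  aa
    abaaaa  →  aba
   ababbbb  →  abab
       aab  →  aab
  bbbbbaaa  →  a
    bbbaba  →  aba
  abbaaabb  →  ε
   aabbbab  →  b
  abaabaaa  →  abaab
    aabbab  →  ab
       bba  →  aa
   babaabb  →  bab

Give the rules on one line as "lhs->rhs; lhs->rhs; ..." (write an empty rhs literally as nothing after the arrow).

aaa->; bb->a; bbb->

  | bbbaa => aa
  | abaaaa => aba
  | ababbbb => abab
  | aab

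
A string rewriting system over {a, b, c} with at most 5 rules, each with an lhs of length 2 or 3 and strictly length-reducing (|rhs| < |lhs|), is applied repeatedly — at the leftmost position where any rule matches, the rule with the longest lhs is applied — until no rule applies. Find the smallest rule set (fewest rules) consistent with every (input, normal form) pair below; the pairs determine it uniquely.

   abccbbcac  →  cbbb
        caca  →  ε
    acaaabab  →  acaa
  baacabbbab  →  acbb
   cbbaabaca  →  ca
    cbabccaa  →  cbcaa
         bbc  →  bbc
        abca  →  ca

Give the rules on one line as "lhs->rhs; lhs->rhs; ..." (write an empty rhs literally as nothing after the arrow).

ab->; ba->; cac->b; cc->c

  | abccbbcac => ccbbcac => cbbcac => cbbb
  | caca => ba => ε
  | acaaabab => acaaab => acaa
  | baacabbbab => acabbbab => acbbab => acbb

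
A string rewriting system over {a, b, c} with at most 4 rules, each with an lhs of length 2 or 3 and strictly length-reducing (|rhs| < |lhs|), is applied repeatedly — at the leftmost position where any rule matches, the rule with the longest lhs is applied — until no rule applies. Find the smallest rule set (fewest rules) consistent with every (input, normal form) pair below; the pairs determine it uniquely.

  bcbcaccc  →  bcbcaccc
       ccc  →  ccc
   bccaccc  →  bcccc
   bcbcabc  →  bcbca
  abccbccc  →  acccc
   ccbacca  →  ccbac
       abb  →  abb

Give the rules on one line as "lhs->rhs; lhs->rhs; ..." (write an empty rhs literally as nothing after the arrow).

  | bcbcaccc
  | ccc
  | bccaccc => bcccc
  | bcbcabc => bcbca

abc->a; acb->ac; cca->c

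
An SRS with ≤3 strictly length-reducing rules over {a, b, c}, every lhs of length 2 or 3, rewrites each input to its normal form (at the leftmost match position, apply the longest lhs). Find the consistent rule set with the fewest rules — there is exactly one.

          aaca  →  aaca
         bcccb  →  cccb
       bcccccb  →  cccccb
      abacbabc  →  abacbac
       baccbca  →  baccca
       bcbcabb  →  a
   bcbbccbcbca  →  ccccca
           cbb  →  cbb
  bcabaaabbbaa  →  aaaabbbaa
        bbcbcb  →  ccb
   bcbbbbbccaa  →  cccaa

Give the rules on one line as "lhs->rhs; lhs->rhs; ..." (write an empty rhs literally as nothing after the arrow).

bc->c; cab->a

  | aaca
  | bcccb => cccb
  | bcccccb => cccccb
  | abacbabc => abacbac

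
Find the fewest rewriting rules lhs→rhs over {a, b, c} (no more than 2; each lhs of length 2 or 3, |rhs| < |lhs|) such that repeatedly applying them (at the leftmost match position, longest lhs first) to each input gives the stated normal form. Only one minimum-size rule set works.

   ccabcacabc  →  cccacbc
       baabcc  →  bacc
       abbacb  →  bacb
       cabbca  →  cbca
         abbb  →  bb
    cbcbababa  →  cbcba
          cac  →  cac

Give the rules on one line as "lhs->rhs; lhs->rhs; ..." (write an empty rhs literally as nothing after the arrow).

  | ccabcacabc => cccacabc => cccacbc
  | baabcc => bacc
  | abbacb => bacb
  | cabbca => cbca

ab->; aca->ac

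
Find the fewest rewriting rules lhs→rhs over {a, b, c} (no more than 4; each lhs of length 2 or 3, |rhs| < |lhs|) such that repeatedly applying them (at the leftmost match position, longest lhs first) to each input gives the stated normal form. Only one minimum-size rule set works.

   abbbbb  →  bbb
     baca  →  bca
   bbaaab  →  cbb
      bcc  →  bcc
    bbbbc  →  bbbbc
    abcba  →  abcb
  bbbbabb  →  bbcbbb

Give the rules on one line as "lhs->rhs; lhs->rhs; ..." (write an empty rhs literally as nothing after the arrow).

  | abbbbb => bbb
  | baca => bca
  | bbaaab => cbaab => cbab => cbb
  | bcc

abb->; ba->b; bba->cb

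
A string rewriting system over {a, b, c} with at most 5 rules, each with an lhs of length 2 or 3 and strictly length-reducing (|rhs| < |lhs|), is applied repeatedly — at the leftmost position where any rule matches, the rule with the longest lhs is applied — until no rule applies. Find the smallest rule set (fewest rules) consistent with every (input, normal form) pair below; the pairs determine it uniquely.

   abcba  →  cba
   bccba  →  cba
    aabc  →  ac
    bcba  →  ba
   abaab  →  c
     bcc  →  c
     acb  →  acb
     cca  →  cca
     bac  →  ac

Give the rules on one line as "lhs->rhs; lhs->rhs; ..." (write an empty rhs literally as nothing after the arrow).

  | abcba => cba
  | bccba => cba
  | aabc => ac
  | bcba => ba

ab->; aba->c; bac->ac; bc->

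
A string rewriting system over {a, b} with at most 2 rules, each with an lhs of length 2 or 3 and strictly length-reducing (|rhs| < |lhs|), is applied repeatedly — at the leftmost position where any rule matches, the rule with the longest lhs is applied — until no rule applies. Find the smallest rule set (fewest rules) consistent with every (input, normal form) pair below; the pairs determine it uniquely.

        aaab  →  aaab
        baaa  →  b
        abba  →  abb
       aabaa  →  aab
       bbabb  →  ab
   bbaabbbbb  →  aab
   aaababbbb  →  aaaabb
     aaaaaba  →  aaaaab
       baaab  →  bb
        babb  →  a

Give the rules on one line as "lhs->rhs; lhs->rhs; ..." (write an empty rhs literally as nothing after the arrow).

ba->b; bbb->a

  | aaab
  | baaa => baa => ba => b
  | abba => abb
  | aabaa => aaba => aab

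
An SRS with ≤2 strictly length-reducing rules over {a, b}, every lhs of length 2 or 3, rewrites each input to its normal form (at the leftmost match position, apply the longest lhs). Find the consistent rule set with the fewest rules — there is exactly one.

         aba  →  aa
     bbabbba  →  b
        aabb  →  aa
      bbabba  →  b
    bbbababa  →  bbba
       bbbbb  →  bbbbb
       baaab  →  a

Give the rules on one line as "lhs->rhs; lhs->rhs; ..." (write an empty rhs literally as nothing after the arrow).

  | aba => aa
  | bbabbba => bbabba => bbaba => bbaa => b
  | aabb => aab => aa
  | bbabba => bbaba => bbaa => b

ab->a; baa->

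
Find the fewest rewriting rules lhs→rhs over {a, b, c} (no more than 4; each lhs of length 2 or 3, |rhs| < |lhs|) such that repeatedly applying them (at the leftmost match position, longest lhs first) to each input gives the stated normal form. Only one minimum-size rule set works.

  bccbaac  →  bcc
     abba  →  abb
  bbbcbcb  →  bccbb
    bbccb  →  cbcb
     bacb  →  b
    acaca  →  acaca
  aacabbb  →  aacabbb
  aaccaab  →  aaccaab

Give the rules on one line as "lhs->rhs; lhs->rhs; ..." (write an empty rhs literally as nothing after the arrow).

  | bccbaac => bccbac => bcc
  | abba => abb
  | bbbcbcb => bcbbcb => bccbb
  | bbccb => cbcb

ba->b; bac->; bbc->cb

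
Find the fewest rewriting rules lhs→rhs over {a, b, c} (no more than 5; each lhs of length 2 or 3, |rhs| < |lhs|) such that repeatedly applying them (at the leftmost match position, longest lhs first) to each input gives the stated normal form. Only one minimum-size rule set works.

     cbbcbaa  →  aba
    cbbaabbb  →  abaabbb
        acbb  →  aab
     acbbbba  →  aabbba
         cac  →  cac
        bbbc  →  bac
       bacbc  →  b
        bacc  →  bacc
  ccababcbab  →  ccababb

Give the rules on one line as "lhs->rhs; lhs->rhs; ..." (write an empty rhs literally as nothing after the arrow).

  | cbbcbaa => abcbaa => aba
  | cbbaabbb => abaabbb
  | acbb => aab
  | acbbbba => aabbba

aac->; bbc->ac; cb->a; cba->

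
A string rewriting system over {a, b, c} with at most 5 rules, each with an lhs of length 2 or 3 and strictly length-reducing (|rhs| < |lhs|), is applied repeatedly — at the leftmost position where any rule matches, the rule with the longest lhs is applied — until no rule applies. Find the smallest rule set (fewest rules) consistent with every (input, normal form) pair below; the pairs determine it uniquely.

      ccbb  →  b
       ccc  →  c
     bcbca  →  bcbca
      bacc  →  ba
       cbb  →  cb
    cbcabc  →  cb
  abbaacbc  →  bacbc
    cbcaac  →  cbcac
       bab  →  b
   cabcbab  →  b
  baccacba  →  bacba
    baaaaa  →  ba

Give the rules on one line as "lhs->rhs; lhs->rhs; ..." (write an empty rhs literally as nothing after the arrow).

  | ccbb => bb => b
  | ccc => c
  | bcbca
  | bacc => ba

aa->a; ab->; bb->b; cc->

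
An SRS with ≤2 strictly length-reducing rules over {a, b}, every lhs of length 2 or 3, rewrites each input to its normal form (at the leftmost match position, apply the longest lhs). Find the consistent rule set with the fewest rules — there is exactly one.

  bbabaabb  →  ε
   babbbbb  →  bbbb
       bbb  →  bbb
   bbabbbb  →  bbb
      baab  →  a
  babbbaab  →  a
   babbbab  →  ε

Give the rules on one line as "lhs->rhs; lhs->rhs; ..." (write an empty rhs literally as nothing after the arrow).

  | bbabaabb => babaabb => abaabb => aabb => ab => ε
  | babbbbb => abbbbb => bbbb
  | bbb
  | bbabbbb => babbbb => abbbb => bbb

ab->; ba->a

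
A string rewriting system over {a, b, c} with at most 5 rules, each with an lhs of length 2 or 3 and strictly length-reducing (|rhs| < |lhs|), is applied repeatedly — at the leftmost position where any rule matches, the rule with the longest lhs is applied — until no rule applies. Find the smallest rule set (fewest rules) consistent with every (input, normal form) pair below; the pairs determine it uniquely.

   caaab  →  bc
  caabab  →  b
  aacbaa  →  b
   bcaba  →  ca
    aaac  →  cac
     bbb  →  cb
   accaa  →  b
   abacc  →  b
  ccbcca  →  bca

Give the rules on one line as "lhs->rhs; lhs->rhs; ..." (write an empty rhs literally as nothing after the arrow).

aa->c; ab->c; bb->c; cc->b

  | caaab => ccab => bab => bc
  | caabab => ccbab => bbab => cab => cc => b
  | aacbaa => ccbaa => bbaa => caa => cc => b
  | bcaba => bcca => bba => ca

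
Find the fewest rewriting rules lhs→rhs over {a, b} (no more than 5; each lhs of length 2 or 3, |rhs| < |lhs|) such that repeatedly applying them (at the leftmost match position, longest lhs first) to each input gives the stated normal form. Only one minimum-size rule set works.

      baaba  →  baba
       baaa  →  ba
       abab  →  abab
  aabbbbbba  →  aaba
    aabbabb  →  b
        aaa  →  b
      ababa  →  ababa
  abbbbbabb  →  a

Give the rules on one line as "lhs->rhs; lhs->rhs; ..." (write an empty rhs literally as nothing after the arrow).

  | baaba => baba
  | baaa => baa => ba
  | abab
  | aabbbbbba => aaabbbba => bbbbba => abbba => aaba

aaa->b; baa->ba; bb->a; bba->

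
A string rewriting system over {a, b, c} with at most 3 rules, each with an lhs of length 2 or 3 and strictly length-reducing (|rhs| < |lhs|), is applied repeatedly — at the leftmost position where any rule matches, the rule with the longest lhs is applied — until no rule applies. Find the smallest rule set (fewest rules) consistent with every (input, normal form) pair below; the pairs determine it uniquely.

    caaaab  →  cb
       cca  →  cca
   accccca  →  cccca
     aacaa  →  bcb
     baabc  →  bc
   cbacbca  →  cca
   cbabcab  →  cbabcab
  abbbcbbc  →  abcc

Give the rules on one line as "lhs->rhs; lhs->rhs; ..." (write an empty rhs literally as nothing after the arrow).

  | caaaab => cbaab => cbbb => cb
  | cca
  | accccca => cccca
  | aacaa => bcaa => bcb

aa->b; ac->; bb->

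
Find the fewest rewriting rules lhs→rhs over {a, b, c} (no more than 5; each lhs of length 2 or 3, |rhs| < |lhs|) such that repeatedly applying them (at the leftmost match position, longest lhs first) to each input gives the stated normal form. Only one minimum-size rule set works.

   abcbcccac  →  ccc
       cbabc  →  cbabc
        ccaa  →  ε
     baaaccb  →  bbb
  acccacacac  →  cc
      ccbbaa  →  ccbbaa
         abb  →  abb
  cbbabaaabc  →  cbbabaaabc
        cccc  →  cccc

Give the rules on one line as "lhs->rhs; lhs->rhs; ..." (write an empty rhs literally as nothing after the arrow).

  | abcbcccac => abccccac => accccac => bcccac => cccac => ccc
  | cbabc
  | ccaa => ca => ε
  | baaaccb => bacb => bbb

aac->; ac->b; bcc->cc; ca->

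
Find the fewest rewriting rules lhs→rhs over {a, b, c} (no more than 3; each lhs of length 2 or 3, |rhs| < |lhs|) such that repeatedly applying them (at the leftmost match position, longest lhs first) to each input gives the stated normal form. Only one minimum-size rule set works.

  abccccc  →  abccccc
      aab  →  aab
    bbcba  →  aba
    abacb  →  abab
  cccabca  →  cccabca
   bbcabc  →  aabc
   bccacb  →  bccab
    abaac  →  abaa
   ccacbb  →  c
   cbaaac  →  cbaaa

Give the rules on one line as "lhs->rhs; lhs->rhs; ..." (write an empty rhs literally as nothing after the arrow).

ac->a; bb->a; caa->

  | abccccc
  | aab
  | bbcba => acba => aba
  | abacb => abab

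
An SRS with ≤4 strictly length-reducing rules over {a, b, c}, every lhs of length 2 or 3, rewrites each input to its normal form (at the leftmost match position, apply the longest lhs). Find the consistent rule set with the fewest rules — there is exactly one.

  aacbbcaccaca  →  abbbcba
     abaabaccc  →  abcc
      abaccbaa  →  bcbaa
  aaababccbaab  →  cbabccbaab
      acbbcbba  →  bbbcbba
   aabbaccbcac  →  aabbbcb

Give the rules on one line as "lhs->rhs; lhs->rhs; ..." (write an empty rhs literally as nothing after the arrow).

aaa->c; aba->a; ac->b; cbc->c

  | aacbbcaccaca => abbbcaccaca => abbbcbcaca => abbbcaca => abbbcba
  | abaabaccc => aabaccc => aaccc => abcc
  | abaccbaa => accbaa => bcbaa
  | aaababccbaab => cbabccbaab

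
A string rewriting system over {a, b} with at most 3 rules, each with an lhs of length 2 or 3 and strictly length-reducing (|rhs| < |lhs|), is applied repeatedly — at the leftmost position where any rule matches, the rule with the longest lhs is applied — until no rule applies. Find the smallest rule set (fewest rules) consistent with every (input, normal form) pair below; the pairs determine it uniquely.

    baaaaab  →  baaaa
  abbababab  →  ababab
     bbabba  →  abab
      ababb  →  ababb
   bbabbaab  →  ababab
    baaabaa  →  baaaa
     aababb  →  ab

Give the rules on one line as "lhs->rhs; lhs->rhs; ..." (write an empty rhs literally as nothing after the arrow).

  | baaaaab => baaaa
  | abbababab => aabbabab => ababab
  | bbabba => abbba => abab
  | ababb

aab->a; bba->ab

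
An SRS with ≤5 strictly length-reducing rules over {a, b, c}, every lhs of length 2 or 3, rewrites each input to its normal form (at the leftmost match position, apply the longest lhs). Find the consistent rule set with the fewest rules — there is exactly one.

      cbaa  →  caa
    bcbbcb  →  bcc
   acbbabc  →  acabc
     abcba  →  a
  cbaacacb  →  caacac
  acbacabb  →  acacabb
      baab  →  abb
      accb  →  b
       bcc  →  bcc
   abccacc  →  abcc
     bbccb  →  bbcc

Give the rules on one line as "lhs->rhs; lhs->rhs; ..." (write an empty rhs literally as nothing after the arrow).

  | cbaa => caa
  | bcbbcb => bcbcb => bccb => bcc
  | acbbabc => acbabc => acabc
  | abcba => abca => a

acc->; baa->ab; bca->; cb->c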